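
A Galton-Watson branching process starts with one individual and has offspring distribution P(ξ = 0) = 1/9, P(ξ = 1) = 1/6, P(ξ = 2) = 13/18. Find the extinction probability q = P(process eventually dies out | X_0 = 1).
q = 2/13

The pgf is f(s) = 1/9 + 1/6·s + 13/18·s². The extinction probability q is the smallest fixed point of f in [0, 1]. Setting s = f(s):
  13/18·s² + (1/6 − 1)·s + 1/9 = 0
  13/18·s² − (1/9 + 13/18)·s + 1/9 = 0
which factors as (s − 1)·(13/18·s − 1/9) = 0, giving roots s = 1 and s = (1/9)/(13/18) = 2/13.
Mean offspring μ = 1/6 + 2·13/18 = 29/18 > 1 (supercritical), so q < 1. The extinction probability is the smaller root: q = (1/9)/(13/18) = 2/13.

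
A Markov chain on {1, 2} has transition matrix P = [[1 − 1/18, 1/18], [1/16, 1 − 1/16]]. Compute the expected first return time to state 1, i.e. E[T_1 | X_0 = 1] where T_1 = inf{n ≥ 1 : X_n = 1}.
E[T_1 | X_0 = 1] = 1/π_1 = 17/9

For an irreducible recurrent Markov chain with stationary distribution π, E[T_i | X_0 = i] = 1/π_i (Kac's formula). Here π_1 = (1/16)/(1/18 + 1/16) = (1/16)/(17/144) = 9/17, so E[T_1 | X_0 = 1] = 1/π_1 = (1/18 + 1/16)/(1/16) = (17/144)/(1/16) = 17/9.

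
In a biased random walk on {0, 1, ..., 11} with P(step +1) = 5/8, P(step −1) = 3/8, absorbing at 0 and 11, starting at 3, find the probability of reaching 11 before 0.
P(hit 11 before 0) = (1 − (3/5)^3) / (1 − (3/5)^11) = 19140625/24325489

Let u_k denote P(reach 11 before 0 | start at k). Boundary: u_0 = 0, u_11 = 1. Recurrence: u_k = 5/8·u_{k+1} + 3/8·u_{k-1} for 1 ≤ k ≤ 10. Try u_k = A + B·r^k with r = q/p = (3/8)/(5/8) = 3/5. Substitution satisfies the recurrence; boundary conditions give:
  u_k = (1 − r^k) / (1 − r^N) = (1 − (3/5)^3) / (1 − (3/5)^11) = 19140625/24325489.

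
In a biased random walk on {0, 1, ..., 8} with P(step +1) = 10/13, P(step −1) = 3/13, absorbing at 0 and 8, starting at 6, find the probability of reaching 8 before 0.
P(hit 8 before 0) = (1 − (3/10)^6) / (1 − (3/10)^8) = 1098100/1098829

Let u_k denote P(reach 8 before 0 | start at k). Boundary: u_0 = 0, u_8 = 1. Recurrence: u_k = 10/13·u_{k+1} + 3/13·u_{k-1} for 1 ≤ k ≤ 7. Try u_k = A + B·r^k with r = q/p = (3/13)/(10/13) = 3/10. Substitution satisfies the recurrence; boundary conditions give:
  u_k = (1 − r^k) / (1 − r^N) = (1 − (3/10)^6) / (1 − (3/10)^8) = 1098100/1098829.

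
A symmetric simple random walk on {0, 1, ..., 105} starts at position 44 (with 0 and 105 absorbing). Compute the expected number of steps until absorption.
E[τ | X_0 = 44] = 2684

Let v_k = E[τ | X_0 = k]. Boundary: v_0 = v_105 = 0. Recurrence: v_k = 1 + (v_{k-1} + v_{k+1})/2 for 1 ≤ k ≤ 104. The particular solution to v_k − (v_{k-1} + v_{k+1})/2 = 1 is v_k = −k^2. Adding homogeneous solution A + B k and matching boundaries gives v_k = k (105 − k). Substituting k = 44: v_44 = 44 · 61 = 2684.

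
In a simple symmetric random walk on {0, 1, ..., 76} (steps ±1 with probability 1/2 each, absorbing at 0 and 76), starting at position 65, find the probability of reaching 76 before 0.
P(hit 76 before 0) = 65/76

Let u_k = P(hit 76 before 0 | start at k). Then u_0 = 0, u_76 = 1, and u_k = u_{k-1}/2 + u_{k+1}/2 for 1 ≤ k ≤ 75. This harmonic recurrence is solved by u_k = k/76, giving u_65 = 65/76.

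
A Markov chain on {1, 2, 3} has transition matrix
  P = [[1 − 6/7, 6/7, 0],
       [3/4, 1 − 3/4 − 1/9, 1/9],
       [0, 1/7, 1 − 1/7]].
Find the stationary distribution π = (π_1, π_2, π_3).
π = (63/191, 72/191, 56/191)

This is a birth-death chain on three states, which satisfies detailed balance: π_1 · P_{12} = π_2 · P_{21} and π_2 · P_{23} = π_3 · P_{32}.
From π_1 · 6/7 = π_2 · 3/4: π_2/π_1 = (6/7)/(3/4) = 8/7.
From π_2 · 1/9 = π_3 · 1/7: π_3/π_2 = (1/9)/(1/7) = 7/9.
Take π_1 proportional to 1; then unnormalized π = (1, 8/7, 8/9). Normalize by dividing by the sum 191/63:
  π = (63/191, 72/191, 56/191).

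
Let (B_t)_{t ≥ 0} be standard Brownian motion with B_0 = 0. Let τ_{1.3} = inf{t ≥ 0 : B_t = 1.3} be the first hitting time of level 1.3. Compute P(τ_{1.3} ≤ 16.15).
P(τ_{1.3} ≤ 16.15) = 2(1 − Φ(1.3/√16.15)) = 2(1 − Φ(0.3235)) ≈ 0.7463

By the reflection principle for standard BM, P(τ_b ≤ t) = 2 · P(B_t ≥ b). Since B_t ~ N(0, t), P(B_t ≥ 1.3) = 1 − Φ(1.3/√t) = 1 − Φ(1.3/√16.15) = 1 − Φ(0.3235) ≈ 0.37316. Doubling: P(τ_{1.3} ≤ 16.15) ≈ 2 · 0.37316 = 0.74632 ≈ 0.7463.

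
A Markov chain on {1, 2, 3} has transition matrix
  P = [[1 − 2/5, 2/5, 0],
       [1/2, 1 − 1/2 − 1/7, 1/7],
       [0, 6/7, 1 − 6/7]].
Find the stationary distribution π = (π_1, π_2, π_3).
π = (15/29, 12/29, 2/29)

This is a birth-death chain on three states, which satisfies detailed balance: π_1 · P_{12} = π_2 · P_{21} and π_2 · P_{23} = π_3 · P_{32}.
From π_1 · 2/5 = π_2 · 1/2: π_2/π_1 = (2/5)/(1/2) = 4/5.
From π_2 · 1/7 = π_3 · 6/7: π_3/π_2 = (1/7)/(6/7) = 1/6.
Take π_1 proportional to 1; then unnormalized π = (1, 4/5, 2/15). Normalize by dividing by the sum 29/15:
  π = (15/29, 12/29, 2/29).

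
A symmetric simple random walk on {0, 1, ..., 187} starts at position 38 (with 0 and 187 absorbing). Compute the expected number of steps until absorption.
E[τ | X_0 = 38] = 5662

Let v_k = E[τ | X_0 = k]. Boundary: v_0 = v_187 = 0. Recurrence: v_k = 1 + (v_{k-1} + v_{k+1})/2 for 1 ≤ k ≤ 186. The particular solution to v_k − (v_{k-1} + v_{k+1})/2 = 1 is v_k = −k^2. Adding homogeneous solution A + B k and matching boundaries gives v_k = k (187 − k). Substituting k = 38: v_38 = 38 · 149 = 5662.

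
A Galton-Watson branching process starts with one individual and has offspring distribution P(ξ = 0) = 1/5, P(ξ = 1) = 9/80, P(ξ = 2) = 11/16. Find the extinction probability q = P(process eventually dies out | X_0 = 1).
q = 16/55

The pgf is f(s) = 1/5 + 9/80·s + 11/16·s². The extinction probability q is the smallest fixed point of f in [0, 1]. Setting s = f(s):
  11/16·s² + (9/80 − 1)·s + 1/5 = 0
  11/16·s² − (1/5 + 11/16)·s + 1/5 = 0
which factors as (s − 1)·(11/16·s − 1/5) = 0, giving roots s = 1 and s = (1/5)/(11/16) = 16/55.
Mean offspring μ = 9/80 + 2·11/16 = 119/80 > 1 (supercritical), so q < 1. The extinction probability is the smaller root: q = (1/5)/(11/16) = 16/55.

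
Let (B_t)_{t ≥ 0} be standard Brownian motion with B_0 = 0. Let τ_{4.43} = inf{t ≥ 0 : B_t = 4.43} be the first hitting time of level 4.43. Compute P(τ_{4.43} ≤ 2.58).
P(τ_{4.43} ≤ 2.58) = 2(1 − Φ(4.43/√2.58)) = 2(1 − Φ(2.7580)) ≈ 0.0058

By the reflection principle for standard BM, P(τ_b ≤ t) = 2 · P(B_t ≥ b). Since B_t ~ N(0, t), P(B_t ≥ 4.43) = 1 − Φ(4.43/√t) = 1 − Φ(4.43/√2.58) = 1 − Φ(2.7580) ≈ 0.00291. Doubling: P(τ_{4.43} ≤ 2.58) ≈ 2 · 0.00291 = 0.00582 ≈ 0.0058.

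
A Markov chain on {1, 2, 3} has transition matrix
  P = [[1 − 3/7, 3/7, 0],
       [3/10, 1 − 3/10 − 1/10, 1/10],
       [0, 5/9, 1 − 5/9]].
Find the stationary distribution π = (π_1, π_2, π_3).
π = (35/94, 25/47, 9/94)

This is a birth-death chain on three states, which satisfies detailed balance: π_1 · P_{12} = π_2 · P_{21} and π_2 · P_{23} = π_3 · P_{32}.
From π_1 · 3/7 = π_2 · 3/10: π_2/π_1 = (3/7)/(3/10) = 10/7.
From π_2 · 1/10 = π_3 · 5/9: π_3/π_2 = (1/10)/(5/9) = 9/50.
Take π_1 proportional to 1; then unnormalized π = (1, 10/7, 9/35). Normalize by dividing by the sum 94/35:
  π = (35/94, 25/47, 9/94).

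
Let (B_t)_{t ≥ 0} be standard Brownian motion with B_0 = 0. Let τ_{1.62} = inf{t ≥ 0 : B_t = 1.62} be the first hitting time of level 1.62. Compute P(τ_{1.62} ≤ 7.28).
P(τ_{1.62} ≤ 7.28) = 2(1 − Φ(1.62/√7.28)) = 2(1 − Φ(0.6004)) ≈ 0.5482

By the reflection principle for standard BM, P(τ_b ≤ t) = 2 · P(B_t ≥ b). Since B_t ~ N(0, t), P(B_t ≥ 1.62) = 1 − Φ(1.62/√t) = 1 − Φ(1.62/√7.28) = 1 − Φ(0.6004) ≈ 0.27412. Doubling: P(τ_{1.62} ≤ 7.28) ≈ 2 · 0.27412 = 0.54824 ≈ 0.5482.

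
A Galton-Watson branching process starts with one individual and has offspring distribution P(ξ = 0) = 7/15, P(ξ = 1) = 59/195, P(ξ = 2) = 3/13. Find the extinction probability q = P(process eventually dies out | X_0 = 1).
q = 1

Mean offspring μ = 0·7/15 + 1·59/195 + 2·3/13 = 149/195 ≤ 1. For μ ≤ 1 with offspring not concentrated at 1, the Galton-Watson process goes extinct almost surely, so q = 1.
(Algebraic check: The pgf is f(s) = 7/15 + 59/195·s + 3/13·s². The extinction probability q is the smallest fixed point of f in [0, 1]. Setting s = f(s):
  3/13·s² + (59/195 − 1)·s + 7/15 = 0
  3/13·s² − (7/15 + 3/13)·s + 7/15 = 0
which factors as (s − 1)·(3/13·s − 7/15) = 0, giving roots s = 1 and s = (7/15)/(3/13) = 91/45. Since 91/45 ≥ 1, the smallest root in [0, 1] is s = 1.)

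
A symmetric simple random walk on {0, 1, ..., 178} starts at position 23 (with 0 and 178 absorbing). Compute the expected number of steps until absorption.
E[τ | X_0 = 23] = 3565

Let v_k = E[τ | X_0 = k]. Boundary: v_0 = v_178 = 0. Recurrence: v_k = 1 + (v_{k-1} + v_{k+1})/2 for 1 ≤ k ≤ 177. The particular solution to v_k − (v_{k-1} + v_{k+1})/2 = 1 is v_k = −k^2. Adding homogeneous solution A + B k and matching boundaries gives v_k = k (178 − k). Substituting k = 23: v_23 = 23 · 155 = 3565.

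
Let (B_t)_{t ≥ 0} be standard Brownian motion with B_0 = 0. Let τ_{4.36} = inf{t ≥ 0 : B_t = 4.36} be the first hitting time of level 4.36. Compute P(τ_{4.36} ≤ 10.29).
P(τ_{4.36} ≤ 10.29) = 2(1 − Φ(4.36/√10.29)) = 2(1 − Φ(1.3592)) ≈ 0.1741

By the reflection principle for standard BM, P(τ_b ≤ t) = 2 · P(B_t ≥ b). Since B_t ~ N(0, t), P(B_t ≥ 4.36) = 1 − Φ(4.36/√t) = 1 − Φ(4.36/√10.29) = 1 − Φ(1.3592) ≈ 0.08704. Doubling: P(τ_{4.36} ≤ 10.29) ≈ 2 · 0.08704 = 0.17408 ≈ 0.1741.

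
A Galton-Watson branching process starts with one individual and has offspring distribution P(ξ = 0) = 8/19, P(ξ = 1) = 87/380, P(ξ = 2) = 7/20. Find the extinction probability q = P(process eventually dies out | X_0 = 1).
q = 1

Mean offspring μ = 0·8/19 + 1·87/380 + 2·7/20 = 353/380 ≤ 1. For μ ≤ 1 with offspring not concentrated at 1, the Galton-Watson process goes extinct almost surely, so q = 1.
(Algebraic check: The pgf is f(s) = 8/19 + 87/380·s + 7/20·s². The extinction probability q is the smallest fixed point of f in [0, 1]. Setting s = f(s):
  7/20·s² + (87/380 − 1)·s + 8/19 = 0
  7/20·s² − (8/19 + 7/20)·s + 8/19 = 0
which factors as (s − 1)·(7/20·s − 8/19) = 0, giving roots s = 1 and s = (8/19)/(7/20) = 160/133. Since 160/133 ≥ 1, the smallest root in [0, 1] is s = 1.)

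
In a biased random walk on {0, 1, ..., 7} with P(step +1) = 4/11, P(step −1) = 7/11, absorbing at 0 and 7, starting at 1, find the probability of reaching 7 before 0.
P(hit 7 before 0) = (1 − (7/4)^1) / (1 − (7/4)^7) = 4096/269053

Let u_k denote P(reach 7 before 0 | start at k). Boundary: u_0 = 0, u_7 = 1. Recurrence: u_k = 4/11·u_{k+1} + 7/11·u_{k-1} for 1 ≤ k ≤ 6. Try u_k = A + B·r^k with r = q/p = (7/11)/(4/11) = 7/4. Substitution satisfies the recurrence; boundary conditions give:
  u_k = (1 − r^k) / (1 − r^N) = (1 − (7/4)^1) / (1 − (7/4)^7) = 4096/269053.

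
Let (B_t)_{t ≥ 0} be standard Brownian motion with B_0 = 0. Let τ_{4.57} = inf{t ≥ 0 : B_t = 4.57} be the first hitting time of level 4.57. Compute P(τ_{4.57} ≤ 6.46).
P(τ_{4.57} ≤ 6.46) = 2(1 − Φ(4.57/√6.46)) = 2(1 − Φ(1.7980)) ≈ 0.0722

By the reflection principle for standard BM, P(τ_b ≤ t) = 2 · P(B_t ≥ b). Since B_t ~ N(0, t), P(B_t ≥ 4.57) = 1 − Φ(4.57/√t) = 1 − Φ(4.57/√6.46) = 1 − Φ(1.7980) ≈ 0.03609. Doubling: P(τ_{4.57} ≤ 6.46) ≈ 2 · 0.03609 = 0.07218 ≈ 0.0722.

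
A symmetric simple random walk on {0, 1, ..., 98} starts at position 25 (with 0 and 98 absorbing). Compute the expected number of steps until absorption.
E[τ | X_0 = 25] = 1825

Let v_k = E[τ | X_0 = k]. Boundary: v_0 = v_98 = 0. Recurrence: v_k = 1 + (v_{k-1} + v_{k+1})/2 for 1 ≤ k ≤ 97. The particular solution to v_k − (v_{k-1} + v_{k+1})/2 = 1 is v_k = −k^2. Adding homogeneous solution A + B k and matching boundaries gives v_k = k (98 − k). Substituting k = 25: v_25 = 25 · 73 = 1825.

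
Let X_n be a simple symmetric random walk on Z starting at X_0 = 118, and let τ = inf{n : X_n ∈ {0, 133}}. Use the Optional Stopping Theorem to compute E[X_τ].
E[X_τ] = 118

X_n is a martingale and τ is a bounded-mean stopping time (indeed τ is finite a.s. with bounded expectation since the walk is in a bounded region). By the OST, E[X_τ] = E[X_0] = 118. Equivalently: E[X_τ] = 133 · P(hit 133 first) + 0 · P(hit 0 first) = 133 · (118/133) = 118.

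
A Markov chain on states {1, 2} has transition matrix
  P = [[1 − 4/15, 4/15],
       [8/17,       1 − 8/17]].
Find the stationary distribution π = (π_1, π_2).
π_1 = 30/47, π_2 = 17/47

Solve πP = π with π_1 + π_2 = 1. From πP = π: π_1 · (1 − 4/15) + π_2 · 8/17 = π_1 ⇒ π_2 · 8/17 = π_1 · 4/15 ⇒ π_2/π_1 = (4/15)/(8/17) = 17/30. Together with π_1 + π_2 = 1:
  π_1 = (8/17)/(4/15 + 8/17) = (8/17)/(188/255) = 30/47,
  π_2 = (4/15)/(4/15 + 8/17) = (4/15)/(188/255) = 17/47.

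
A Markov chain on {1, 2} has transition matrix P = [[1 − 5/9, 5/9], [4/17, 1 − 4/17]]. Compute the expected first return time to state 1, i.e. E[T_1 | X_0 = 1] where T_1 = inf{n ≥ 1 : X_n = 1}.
E[T_1 | X_0 = 1] = 1/π_1 = 121/36

For an irreducible recurrent Markov chain with stationary distribution π, E[T_i | X_0 = i] = 1/π_i (Kac's formula). Here π_1 = (4/17)/(5/9 + 4/17) = (4/17)/(121/153) = 36/121, so E[T_1 | X_0 = 1] = 1/π_1 = (5/9 + 4/17)/(4/17) = (121/153)/(4/17) = 121/36.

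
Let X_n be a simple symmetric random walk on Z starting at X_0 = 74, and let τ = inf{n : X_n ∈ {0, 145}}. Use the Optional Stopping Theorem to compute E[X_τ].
E[X_τ] = 74

X_n is a martingale and τ is a bounded-mean stopping time (indeed τ is finite a.s. with bounded expectation since the walk is in a bounded region). By the OST, E[X_τ] = E[X_0] = 74. Equivalently: E[X_τ] = 145 · P(hit 145 first) + 0 · P(hit 0 first) = 145 · (74/145) = 74.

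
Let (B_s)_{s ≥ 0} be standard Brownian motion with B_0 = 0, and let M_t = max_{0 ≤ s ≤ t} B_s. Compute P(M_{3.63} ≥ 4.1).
P(M_{3.63} ≥ 4.1) = 2·P(B_{3.63} ≥ 4.1) = 2(1 − Φ(4.1/√3.63)) ≈ 0.0314

By the reflection principle for Brownian motion, P(M_t ≥ a) = 2 · P(B_t ≥ a) for a ≥ 0. Since B_t ~ N(0, t), P(B_t ≥ 4.1) = 1 − Φ(4.1/√t) = 1 − Φ(4.1/√3.63) = 1 − Φ(2.1519). So
  P(M_{3.63} ≥ 4.1) = 2(1 − Φ(2.1519)) ≈ 0.0314.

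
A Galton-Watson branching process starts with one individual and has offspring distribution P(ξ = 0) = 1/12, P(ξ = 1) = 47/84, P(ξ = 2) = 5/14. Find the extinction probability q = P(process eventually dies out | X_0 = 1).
q = 7/30

The pgf is f(s) = 1/12 + 47/84·s + 5/14·s². The extinction probability q is the smallest fixed point of f in [0, 1]. Setting s = f(s):
  5/14·s² + (47/84 − 1)·s + 1/12 = 0
  5/14·s² − (1/12 + 5/14)·s + 1/12 = 0
which factors as (s − 1)·(5/14·s − 1/12) = 0, giving roots s = 1 and s = (1/12)/(5/14) = 7/30.
Mean offspring μ = 47/84 + 2·5/14 = 107/84 > 1 (supercritical), so q < 1. The extinction probability is the smaller root: q = (1/12)/(5/14) = 7/30.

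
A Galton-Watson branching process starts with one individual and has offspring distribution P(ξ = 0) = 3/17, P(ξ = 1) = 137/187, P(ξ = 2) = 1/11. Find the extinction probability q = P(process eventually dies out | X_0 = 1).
q = 1

Mean offspring μ = 0·3/17 + 1·137/187 + 2·1/11 = 171/187 ≤ 1. For μ ≤ 1 with offspring not concentrated at 1, the Galton-Watson process goes extinct almost surely, so q = 1.
(Algebraic check: The pgf is f(s) = 3/17 + 137/187·s + 1/11·s². The extinction probability q is the smallest fixed point of f in [0, 1]. Setting s = f(s):
  1/11·s² + (137/187 − 1)·s + 3/17 = 0
  1/11·s² − (3/17 + 1/11)·s + 3/17 = 0
which factors as (s − 1)·(1/11·s − 3/17) = 0, giving roots s = 1 and s = (3/17)/(1/11) = 33/17. Since 33/17 ≥ 1, the smallest root in [0, 1] is s = 1.)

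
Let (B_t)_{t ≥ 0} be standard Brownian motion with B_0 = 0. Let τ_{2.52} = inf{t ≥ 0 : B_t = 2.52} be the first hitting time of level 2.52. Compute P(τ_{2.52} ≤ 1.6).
P(τ_{2.52} ≤ 1.6) = 2(1 − Φ(2.52/√1.6)) = 2(1 − Φ(1.9922)) ≈ 0.0463

By the reflection principle for standard BM, P(τ_b ≤ t) = 2 · P(B_t ≥ b). Since B_t ~ N(0, t), P(B_t ≥ 2.52) = 1 − Φ(2.52/√t) = 1 − Φ(2.52/√1.6) = 1 − Φ(1.9922) ≈ 0.02317. Doubling: P(τ_{2.52} ≤ 1.6) ≈ 2 · 0.02317 = 0.04634 ≈ 0.0463.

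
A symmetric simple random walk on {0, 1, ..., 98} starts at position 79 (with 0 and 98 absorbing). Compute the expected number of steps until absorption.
E[τ | X_0 = 79] = 1501

Let v_k = E[τ | X_0 = k]. Boundary: v_0 = v_98 = 0. Recurrence: v_k = 1 + (v_{k-1} + v_{k+1})/2 for 1 ≤ k ≤ 97. The particular solution to v_k − (v_{k-1} + v_{k+1})/2 = 1 is v_k = −k^2. Adding homogeneous solution A + B k and matching boundaries gives v_k = k (98 − k). Substituting k = 79: v_79 = 79 · 19 = 1501.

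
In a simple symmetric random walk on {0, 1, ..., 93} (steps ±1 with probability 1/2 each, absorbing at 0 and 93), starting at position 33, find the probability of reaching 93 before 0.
P(hit 93 before 0) = 33/93 = 11/31

Let u_k = P(hit 93 before 0 | start at k). Then u_0 = 0, u_93 = 1, and u_k = u_{k-1}/2 + u_{k+1}/2 for 1 ≤ k ≤ 92. This harmonic recurrence is solved by u_k = k/93, giving u_33 = 33/93 = 11/31.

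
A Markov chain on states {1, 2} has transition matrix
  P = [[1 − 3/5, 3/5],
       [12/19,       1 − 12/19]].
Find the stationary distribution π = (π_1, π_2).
π_1 = 20/39, π_2 = 19/39

Solve πP = π with π_1 + π_2 = 1. From πP = π: π_1 · (1 − 3/5) + π_2 · 12/19 = π_1 ⇒ π_2 · 12/19 = π_1 · 3/5 ⇒ π_2/π_1 = (3/5)/(12/19) = 19/20. Together with π_1 + π_2 = 1:
  π_1 = (12/19)/(3/5 + 12/19) = (12/19)/(117/95) = 20/39,
  π_2 = (3/5)/(3/5 + 12/19) = (3/5)/(117/95) = 19/39.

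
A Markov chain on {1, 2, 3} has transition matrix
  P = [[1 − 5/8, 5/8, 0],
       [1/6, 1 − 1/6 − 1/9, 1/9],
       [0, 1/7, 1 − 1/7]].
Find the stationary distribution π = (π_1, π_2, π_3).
π = (3/23, 45/92, 35/92)

This is a birth-death chain on three states, which satisfies detailed balance: π_1 · P_{12} = π_2 · P_{21} and π_2 · P_{23} = π_3 · P_{32}.
From π_1 · 5/8 = π_2 · 1/6: π_2/π_1 = (5/8)/(1/6) = 15/4.
From π_2 · 1/9 = π_3 · 1/7: π_3/π_2 = (1/9)/(1/7) = 7/9.
Take π_1 proportional to 1; then unnormalized π = (1, 15/4, 35/12). Normalize by dividing by the sum 23/3:
  π = (3/23, 45/92, 35/92).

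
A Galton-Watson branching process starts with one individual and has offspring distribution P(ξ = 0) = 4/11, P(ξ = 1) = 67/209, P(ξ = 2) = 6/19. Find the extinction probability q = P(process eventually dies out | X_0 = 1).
q = 1

Mean offspring μ = 0·4/11 + 1·67/209 + 2·6/19 = 199/209 ≤ 1. For μ ≤ 1 with offspring not concentrated at 1, the Galton-Watson process goes extinct almost surely, so q = 1.
(Algebraic check: The pgf is f(s) = 4/11 + 67/209·s + 6/19·s². The extinction probability q is the smallest fixed point of f in [0, 1]. Setting s = f(s):
  6/19·s² + (67/209 − 1)·s + 4/11 = 0
  6/19·s² − (4/11 + 6/19)·s + 4/11 = 0
which factors as (s − 1)·(6/19·s − 4/11) = 0, giving roots s = 1 and s = (4/11)/(6/19) = 38/33. Since 38/33 ≥ 1, the smallest root in [0, 1] is s = 1.)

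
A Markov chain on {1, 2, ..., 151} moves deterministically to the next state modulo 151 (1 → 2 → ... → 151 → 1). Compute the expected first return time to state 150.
E[T_150 | X_0 = 150] = 151

The chain cycles deterministically, so starting at state 150 it returns in exactly 151 steps. Equivalently, the stationary distribution is uniform π_j = 1/151 for every state j, so by Kac's formula E[T_150] = 1/π_150 = 151.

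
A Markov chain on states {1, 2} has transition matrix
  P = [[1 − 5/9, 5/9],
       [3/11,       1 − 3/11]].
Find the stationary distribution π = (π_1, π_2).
π_1 = 27/82, π_2 = 55/82

Solve πP = π with π_1 + π_2 = 1. From πP = π: π_1 · (1 − 5/9) + π_2 · 3/11 = π_1 ⇒ π_2 · 3/11 = π_1 · 5/9 ⇒ π_2/π_1 = (5/9)/(3/11) = 55/27. Together with π_1 + π_2 = 1:
  π_1 = (3/11)/(5/9 + 3/11) = (3/11)/(82/99) = 27/82,
  π_2 = (5/9)/(5/9 + 3/11) = (5/9)/(82/99) = 55/82.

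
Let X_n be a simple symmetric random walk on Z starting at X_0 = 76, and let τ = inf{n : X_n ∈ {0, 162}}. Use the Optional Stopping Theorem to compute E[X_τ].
E[X_τ] = 76

X_n is a martingale and τ is a bounded-mean stopping time (indeed τ is finite a.s. with bounded expectation since the walk is in a bounded region). By the OST, E[X_τ] = E[X_0] = 76. Equivalently: E[X_τ] = 162 · P(hit 162 first) + 0 · P(hit 0 first) = 162 · (76/162) = 76.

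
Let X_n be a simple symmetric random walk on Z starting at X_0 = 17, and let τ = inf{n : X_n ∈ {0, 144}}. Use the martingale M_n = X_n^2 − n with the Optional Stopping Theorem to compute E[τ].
E[τ] = 2159

M_n = X_n^2 − n is a martingale (since E[X_{n+1}^2 | F_n] = X_n^2 + 1). By OST (τ has finite mean in a bounded region), E[M_τ] = E[M_0] = X_0^2 − 0 = 17^2 = 289. Also E[M_τ] = E[X_τ^2] − E[τ]. The walk exits at 0 or 144, with P(hit 144 first) = 17/144, so E[X_τ^2] = 144^2 · 17/144 + 0 = 2448. Thus E[τ] = E[X_τ^2] − E[M_τ] = 2448 − 289 = 2159 = 17(144 − 17) = 2159.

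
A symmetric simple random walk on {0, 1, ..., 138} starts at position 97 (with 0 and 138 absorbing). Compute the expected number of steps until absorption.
E[τ | X_0 = 97] = 3977

Let v_k = E[τ | X_0 = k]. Boundary: v_0 = v_138 = 0. Recurrence: v_k = 1 + (v_{k-1} + v_{k+1})/2 for 1 ≤ k ≤ 137. The particular solution to v_k − (v_{k-1} + v_{k+1})/2 = 1 is v_k = −k^2. Adding homogeneous solution A + B k and matching boundaries gives v_k = k (138 − k). Substituting k = 97: v_97 = 97 · 41 = 3977.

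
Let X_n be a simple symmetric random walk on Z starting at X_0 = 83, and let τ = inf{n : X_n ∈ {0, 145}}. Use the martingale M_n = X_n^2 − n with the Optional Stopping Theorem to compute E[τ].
E[τ] = 5146

M_n = X_n^2 − n is a martingale (since E[X_{n+1}^2 | F_n] = X_n^2 + 1). By OST (τ has finite mean in a bounded region), E[M_τ] = E[M_0] = X_0^2 − 0 = 83^2 = 6889. Also E[M_τ] = E[X_τ^2] − E[τ]. The walk exits at 0 or 145, with P(hit 145 first) = 83/145, so E[X_τ^2] = 145^2 · 83/145 + 0 = 12035. Thus E[τ] = E[X_τ^2] − E[M_τ] = 12035 − 6889 = 5146 = 83(145 − 83) = 5146.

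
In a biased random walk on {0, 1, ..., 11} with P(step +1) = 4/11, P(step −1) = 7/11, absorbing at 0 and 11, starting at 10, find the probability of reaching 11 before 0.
P(hit 11 before 0) = (1 − (7/4)^10) / (1 − (7/4)^11) = 375235564/657710813

Let u_k denote P(reach 11 before 0 | start at k). Boundary: u_0 = 0, u_11 = 1. Recurrence: u_k = 4/11·u_{k+1} + 7/11·u_{k-1} for 1 ≤ k ≤ 10. Try u_k = A + B·r^k with r = q/p = (7/11)/(4/11) = 7/4. Substitution satisfies the recurrence; boundary conditions give:
  u_k = (1 − r^k) / (1 − r^N) = (1 − (7/4)^10) / (1 − (7/4)^11) = 375235564/657710813.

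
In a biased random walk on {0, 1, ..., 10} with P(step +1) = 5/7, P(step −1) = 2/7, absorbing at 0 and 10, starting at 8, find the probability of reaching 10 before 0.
P(hit 10 before 0) = (1 − (2/5)^8) / (1 − (2/5)^10) = 464725/464981

Let u_k denote P(reach 10 before 0 | start at k). Boundary: u_0 = 0, u_10 = 1. Recurrence: u_k = 5/7·u_{k+1} + 2/7·u_{k-1} for 1 ≤ k ≤ 9. Try u_k = A + B·r^k with r = q/p = (2/7)/(5/7) = 2/5. Substitution satisfies the recurrence; boundary conditions give:
  u_k = (1 − r^k) / (1 − r^N) = (1 − (2/5)^8) / (1 − (2/5)^10) = 464725/464981.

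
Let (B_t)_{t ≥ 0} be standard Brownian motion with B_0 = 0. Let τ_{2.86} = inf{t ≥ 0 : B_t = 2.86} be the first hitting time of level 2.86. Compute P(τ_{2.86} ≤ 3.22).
P(τ_{2.86} ≤ 3.22) = 2(1 − Φ(2.86/√3.22)) = 2(1 − Φ(1.5938)) ≈ 0.1110

By the reflection principle for standard BM, P(τ_b ≤ t) = 2 · P(B_t ≥ b). Since B_t ~ N(0, t), P(B_t ≥ 2.86) = 1 − Φ(2.86/√t) = 1 − Φ(2.86/√3.22) = 1 − Φ(1.5938) ≈ 0.05549. Doubling: P(τ_{2.86} ≤ 3.22) ≈ 2 · 0.05549 = 0.11098 ≈ 0.1110.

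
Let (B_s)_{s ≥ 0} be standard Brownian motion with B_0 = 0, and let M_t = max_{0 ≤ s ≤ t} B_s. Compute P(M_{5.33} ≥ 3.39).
P(M_{5.33} ≥ 3.39) = 2·P(B_{5.33} ≥ 3.39) = 2(1 − Φ(3.39/√5.33)) ≈ 0.1420

By the reflection principle for Brownian motion, P(M_t ≥ a) = 2 · P(B_t ≥ a) for a ≥ 0. Since B_t ~ N(0, t), P(B_t ≥ 3.39) = 1 − Φ(3.39/√t) = 1 − Φ(3.39/√5.33) = 1 − Φ(1.4684). So
  P(M_{5.33} ≥ 3.39) = 2(1 − Φ(1.4684)) ≈ 0.1420.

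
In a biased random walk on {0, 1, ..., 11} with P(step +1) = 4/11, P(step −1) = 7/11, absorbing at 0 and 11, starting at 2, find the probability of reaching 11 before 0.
P(hit 11 before 0) = (1 − (7/4)^2) / (1 − (7/4)^11) = 2883584/657710813

Let u_k denote P(reach 11 before 0 | start at k). Boundary: u_0 = 0, u_11 = 1. Recurrence: u_k = 4/11·u_{k+1} + 7/11·u_{k-1} for 1 ≤ k ≤ 10. Try u_k = A + B·r^k with r = q/p = (7/11)/(4/11) = 7/4. Substitution satisfies the recurrence; boundary conditions give:
  u_k = (1 − r^k) / (1 − r^N) = (1 − (7/4)^2) / (1 − (7/4)^11) = 2883584/657710813.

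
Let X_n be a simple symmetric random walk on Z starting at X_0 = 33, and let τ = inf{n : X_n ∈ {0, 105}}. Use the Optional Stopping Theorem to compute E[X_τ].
E[X_τ] = 33

X_n is a martingale and τ is a bounded-mean stopping time (indeed τ is finite a.s. with bounded expectation since the walk is in a bounded region). By the OST, E[X_τ] = E[X_0] = 33. Equivalently: E[X_τ] = 105 · P(hit 105 first) + 0 · P(hit 0 first) = 105 · (33/105) = 33.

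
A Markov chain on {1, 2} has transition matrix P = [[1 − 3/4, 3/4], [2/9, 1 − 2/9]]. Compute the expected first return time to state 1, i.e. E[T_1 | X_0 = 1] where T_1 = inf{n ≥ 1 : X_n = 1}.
E[T_1 | X_0 = 1] = 1/π_1 = 35/8

For an irreducible recurrent Markov chain with stationary distribution π, E[T_i | X_0 = i] = 1/π_i (Kac's formula). Here π_1 = (2/9)/(3/4 + 2/9) = (2/9)/(35/36) = 8/35, so E[T_1 | X_0 = 1] = 1/π_1 = (3/4 + 2/9)/(2/9) = (35/36)/(2/9) = 35/8.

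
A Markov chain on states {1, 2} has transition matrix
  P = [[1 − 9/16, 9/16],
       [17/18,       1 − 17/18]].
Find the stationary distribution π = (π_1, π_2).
π_1 = 136/217, π_2 = 81/217

Solve πP = π with π_1 + π_2 = 1. From πP = π: π_1 · (1 − 9/16) + π_2 · 17/18 = π_1 ⇒ π_2 · 17/18 = π_1 · 9/16 ⇒ π_2/π_1 = (9/16)/(17/18) = 81/136. Together with π_1 + π_2 = 1:
  π_1 = (17/18)/(9/16 + 17/18) = (17/18)/(217/144) = 136/217,
  π_2 = (9/16)/(9/16 + 17/18) = (9/16)/(217/144) = 81/217.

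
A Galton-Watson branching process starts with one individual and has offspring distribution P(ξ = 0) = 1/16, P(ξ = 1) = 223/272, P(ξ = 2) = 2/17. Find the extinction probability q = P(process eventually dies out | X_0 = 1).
q = 17/32

The pgf is f(s) = 1/16 + 223/272·s + 2/17·s². The extinction probability q is the smallest fixed point of f in [0, 1]. Setting s = f(s):
  2/17·s² + (223/272 − 1)·s + 1/16 = 0
  2/17·s² − (1/16 + 2/17)·s + 1/16 = 0
which factors as (s − 1)·(2/17·s − 1/16) = 0, giving roots s = 1 and s = (1/16)/(2/17) = 17/32.
Mean offspring μ = 223/272 + 2·2/17 = 287/272 > 1 (supercritical), so q < 1. The extinction probability is the smaller root: q = (1/16)/(2/17) = 17/32.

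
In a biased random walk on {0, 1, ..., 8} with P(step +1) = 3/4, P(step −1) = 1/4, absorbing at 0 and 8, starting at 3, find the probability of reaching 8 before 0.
P(hit 8 before 0) = (1 − (1/3)^3) / (1 − (1/3)^8) = 3159/3280

Let u_k denote P(reach 8 before 0 | start at k). Boundary: u_0 = 0, u_8 = 1. Recurrence: u_k = 3/4·u_{k+1} + 1/4·u_{k-1} for 1 ≤ k ≤ 7. Try u_k = A + B·r^k with r = q/p = (1/4)/(3/4) = 1/3. Substitution satisfies the recurrence; boundary conditions give:
  u_k = (1 − r^k) / (1 − r^N) = (1 − (1/3)^3) / (1 − (1/3)^8) = 3159/3280.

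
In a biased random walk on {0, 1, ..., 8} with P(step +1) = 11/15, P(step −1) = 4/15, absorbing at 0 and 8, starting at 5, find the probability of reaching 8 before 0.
P(hit 8 before 0) = (1 − (4/11)^5) / (1 − (4/11)^8) = 30427991/30613335

Let u_k denote P(reach 8 before 0 | start at k). Boundary: u_0 = 0, u_8 = 1. Recurrence: u_k = 11/15·u_{k+1} + 4/15·u_{k-1} for 1 ≤ k ≤ 7. Try u_k = A + B·r^k with r = q/p = (4/15)/(11/15) = 4/11. Substitution satisfies the recurrence; boundary conditions give:
  u_k = (1 − r^k) / (1 − r^N) = (1 − (4/11)^5) / (1 − (4/11)^8) = 30427991/30613335.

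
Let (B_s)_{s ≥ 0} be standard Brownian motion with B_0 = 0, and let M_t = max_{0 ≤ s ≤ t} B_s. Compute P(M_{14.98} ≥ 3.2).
P(M_{14.98} ≥ 3.2) = 2·P(B_{14.98} ≥ 3.2) = 2(1 − Φ(3.2/√14.98)) ≈ 0.4084

By the reflection principle for Brownian motion, P(M_t ≥ a) = 2 · P(B_t ≥ a) for a ≥ 0. Since B_t ~ N(0, t), P(B_t ≥ 3.2) = 1 − Φ(3.2/√t) = 1 − Φ(3.2/√14.98) = 1 − Φ(0.8268). So
  P(M_{14.98} ≥ 3.2) = 2(1 − Φ(0.8268)) ≈ 0.4084.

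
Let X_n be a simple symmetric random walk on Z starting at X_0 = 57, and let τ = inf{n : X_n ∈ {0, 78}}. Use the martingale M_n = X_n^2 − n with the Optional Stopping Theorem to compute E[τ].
E[τ] = 1197

M_n = X_n^2 − n is a martingale (since E[X_{n+1}^2 | F_n] = X_n^2 + 1). By OST (τ has finite mean in a bounded region), E[M_τ] = E[M_0] = X_0^2 − 0 = 57^2 = 3249. Also E[M_τ] = E[X_τ^2] − E[τ]. The walk exits at 0 or 78, with P(hit 78 first) = 57/78, so E[X_τ^2] = 78^2 · 57/78 + 0 = 4446. Thus E[τ] = E[X_τ^2] − E[M_τ] = 4446 − 3249 = 1197 = 57(78 − 57) = 1197.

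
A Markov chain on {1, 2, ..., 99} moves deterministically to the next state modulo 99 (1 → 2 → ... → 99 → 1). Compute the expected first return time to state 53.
E[T_53 | X_0 = 53] = 99

The chain cycles deterministically, so starting at state 53 it returns in exactly 99 steps. Equivalently, the stationary distribution is uniform π_j = 1/99 for every state j, so by Kac's formula E[T_53] = 1/π_53 = 99.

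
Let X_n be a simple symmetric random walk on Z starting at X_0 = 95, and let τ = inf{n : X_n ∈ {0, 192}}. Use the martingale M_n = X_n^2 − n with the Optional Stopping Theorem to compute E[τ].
E[τ] = 9215

M_n = X_n^2 − n is a martingale (since E[X_{n+1}^2 | F_n] = X_n^2 + 1). By OST (τ has finite mean in a bounded region), E[M_τ] = E[M_0] = X_0^2 − 0 = 95^2 = 9025. Also E[M_τ] = E[X_τ^2] − E[τ]. The walk exits at 0 or 192, with P(hit 192 first) = 95/192, so E[X_τ^2] = 192^2 · 95/192 + 0 = 18240. Thus E[τ] = E[X_τ^2] − E[M_τ] = 18240 − 9025 = 9215 = 95(192 − 95) = 9215.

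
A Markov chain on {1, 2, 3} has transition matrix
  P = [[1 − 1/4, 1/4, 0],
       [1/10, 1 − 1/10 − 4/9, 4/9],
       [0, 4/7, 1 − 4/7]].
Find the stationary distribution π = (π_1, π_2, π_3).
π = (9/49, 45/98, 5/14)

This is a birth-death chain on three states, which satisfies detailed balance: π_1 · P_{12} = π_2 · P_{21} and π_2 · P_{23} = π_3 · P_{32}.
From π_1 · 1/4 = π_2 · 1/10: π_2/π_1 = (1/4)/(1/10) = 5/2.
From π_2 · 4/9 = π_3 · 4/7: π_3/π_2 = (4/9)/(4/7) = 7/9.
Take π_1 proportional to 1; then unnormalized π = (1, 5/2, 35/18). Normalize by dividing by the sum 49/9:
  π = (9/49, 45/98, 5/14).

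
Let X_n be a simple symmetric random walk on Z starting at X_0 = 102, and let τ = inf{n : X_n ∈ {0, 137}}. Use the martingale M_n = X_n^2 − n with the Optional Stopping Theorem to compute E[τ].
E[τ] = 3570

M_n = X_n^2 − n is a martingale (since E[X_{n+1}^2 | F_n] = X_n^2 + 1). By OST (τ has finite mean in a bounded region), E[M_τ] = E[M_0] = X_0^2 − 0 = 102^2 = 10404. Also E[M_τ] = E[X_τ^2] − E[τ]. The walk exits at 0 or 137, with P(hit 137 first) = 102/137, so E[X_τ^2] = 137^2 · 102/137 + 0 = 13974. Thus E[τ] = E[X_τ^2] − E[M_τ] = 13974 − 10404 = 3570 = 102(137 − 102) = 3570.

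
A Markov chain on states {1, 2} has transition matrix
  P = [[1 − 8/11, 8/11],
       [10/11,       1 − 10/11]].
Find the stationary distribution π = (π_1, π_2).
π_1 = 5/9, π_2 = 4/9

Solve πP = π with π_1 + π_2 = 1. From πP = π: π_1 · (1 − 8/11) + π_2 · 10/11 = π_1 ⇒ π_2 · 10/11 = π_1 · 8/11 ⇒ π_2/π_1 = (8/11)/(10/11) = 4/5. Together with π_1 + π_2 = 1:
  π_1 = (10/11)/(8/11 + 10/11) = (10/11)/(18/11) = 5/9,
  π_2 = (8/11)/(8/11 + 10/11) = (8/11)/(18/11) = 4/9.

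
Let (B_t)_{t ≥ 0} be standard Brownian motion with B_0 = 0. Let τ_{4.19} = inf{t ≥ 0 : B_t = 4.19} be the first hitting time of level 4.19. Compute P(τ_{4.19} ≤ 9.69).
P(τ_{4.19} ≤ 9.69) = 2(1 − Φ(4.19/√9.69)) = 2(1 − Φ(1.3460)) ≈ 0.1783

By the reflection principle for standard BM, P(τ_b ≤ t) = 2 · P(B_t ≥ b). Since B_t ~ N(0, t), P(B_t ≥ 4.19) = 1 − Φ(4.19/√t) = 1 − Φ(4.19/√9.69) = 1 − Φ(1.3460) ≈ 0.08915. Doubling: P(τ_{4.19} ≤ 9.69) ≈ 2 · 0.08915 = 0.17830 ≈ 0.1783.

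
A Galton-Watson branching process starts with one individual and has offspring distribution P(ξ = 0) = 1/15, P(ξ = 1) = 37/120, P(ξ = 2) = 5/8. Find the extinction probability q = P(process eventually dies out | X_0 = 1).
q = 8/75

The pgf is f(s) = 1/15 + 37/120·s + 5/8·s². The extinction probability q is the smallest fixed point of f in [0, 1]. Setting s = f(s):
  5/8·s² + (37/120 − 1)·s + 1/15 = 0
  5/8·s² − (1/15 + 5/8)·s + 1/15 = 0
which factors as (s − 1)·(5/8·s − 1/15) = 0, giving roots s = 1 and s = (1/15)/(5/8) = 8/75.
Mean offspring μ = 37/120 + 2·5/8 = 187/120 > 1 (supercritical), so q < 1. The extinction probability is the smaller root: q = (1/15)/(5/8) = 8/75.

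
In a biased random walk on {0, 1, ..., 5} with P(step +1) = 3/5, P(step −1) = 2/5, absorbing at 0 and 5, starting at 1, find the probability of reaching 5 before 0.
P(hit 5 before 0) = (1 − (2/3)^1) / (1 − (2/3)^5) = 81/211

Let u_k denote P(reach 5 before 0 | start at k). Boundary: u_0 = 0, u_5 = 1. Recurrence: u_k = 3/5·u_{k+1} + 2/5·u_{k-1} for 1 ≤ k ≤ 4. Try u_k = A + B·r^k with r = q/p = (2/5)/(3/5) = 2/3. Substitution satisfies the recurrence; boundary conditions give:
  u_k = (1 − r^k) / (1 − r^N) = (1 − (2/3)^1) / (1 − (2/3)^5) = 81/211.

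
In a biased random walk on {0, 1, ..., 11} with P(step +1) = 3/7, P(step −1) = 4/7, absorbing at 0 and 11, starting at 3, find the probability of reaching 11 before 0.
P(hit 11 before 0) = (1 − (4/3)^3) / (1 − (4/3)^11) = 242757/4017157

Let u_k denote P(reach 11 before 0 | start at k). Boundary: u_0 = 0, u_11 = 1. Recurrence: u_k = 3/7·u_{k+1} + 4/7·u_{k-1} for 1 ≤ k ≤ 10. Try u_k = A + B·r^k with r = q/p = (4/7)/(3/7) = 4/3. Substitution satisfies the recurrence; boundary conditions give:
  u_k = (1 − r^k) / (1 − r^N) = (1 − (4/3)^3) / (1 − (4/3)^11) = 242757/4017157.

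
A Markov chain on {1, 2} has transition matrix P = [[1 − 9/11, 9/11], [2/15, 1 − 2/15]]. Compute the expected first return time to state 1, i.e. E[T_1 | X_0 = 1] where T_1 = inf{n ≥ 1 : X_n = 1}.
E[T_1 | X_0 = 1] = 1/π_1 = 157/22

For an irreducible recurrent Markov chain with stationary distribution π, E[T_i | X_0 = i] = 1/π_i (Kac's formula). Here π_1 = (2/15)/(9/11 + 2/15) = (2/15)/(157/165) = 22/157, so E[T_1 | X_0 = 1] = 1/π_1 = (9/11 + 2/15)/(2/15) = (157/165)/(2/15) = 157/22.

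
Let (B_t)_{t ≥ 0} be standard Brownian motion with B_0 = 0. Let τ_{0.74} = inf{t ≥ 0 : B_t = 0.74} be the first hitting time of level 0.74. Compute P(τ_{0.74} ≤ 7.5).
P(τ_{0.74} ≤ 7.5) = 2(1 − Φ(0.74/√7.5)) = 2(1 − Φ(0.2702)) ≈ 0.7870

By the reflection principle for standard BM, P(τ_b ≤ t) = 2 · P(B_t ≥ b). Since B_t ~ N(0, t), P(B_t ≥ 0.74) = 1 − Φ(0.74/√t) = 1 − Φ(0.74/√7.5) = 1 − Φ(0.2702) ≈ 0.39350. Doubling: P(τ_{0.74} ≤ 7.5) ≈ 2 · 0.39350 = 0.78700 ≈ 0.7870.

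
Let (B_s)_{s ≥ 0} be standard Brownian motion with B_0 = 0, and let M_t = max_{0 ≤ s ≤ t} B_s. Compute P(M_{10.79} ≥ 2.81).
P(M_{10.79} ≥ 2.81) = 2·P(B_{10.79} ≥ 2.81) = 2(1 − Φ(2.81/√10.79)) ≈ 0.3923

By the reflection principle for Brownian motion, P(M_t ≥ a) = 2 · P(B_t ≥ a) for a ≥ 0. Since B_t ~ N(0, t), P(B_t ≥ 2.81) = 1 − Φ(2.81/√t) = 1 − Φ(2.81/√10.79) = 1 − Φ(0.8555). So
  P(M_{10.79} ≥ 2.81) = 2(1 − Φ(0.8555)) ≈ 0.3923.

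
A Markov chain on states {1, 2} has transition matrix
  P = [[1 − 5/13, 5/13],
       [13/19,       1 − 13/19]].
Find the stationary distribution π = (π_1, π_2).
π_1 = 169/264, π_2 = 95/264

Solve πP = π with π_1 + π_2 = 1. From πP = π: π_1 · (1 − 5/13) + π_2 · 13/19 = π_1 ⇒ π_2 · 13/19 = π_1 · 5/13 ⇒ π_2/π_1 = (5/13)/(13/19) = 95/169. Together with π_1 + π_2 = 1:
  π_1 = (13/19)/(5/13 + 13/19) = (13/19)/(264/247) = 169/264,
  π_2 = (5/13)/(5/13 + 13/19) = (5/13)/(264/247) = 95/264.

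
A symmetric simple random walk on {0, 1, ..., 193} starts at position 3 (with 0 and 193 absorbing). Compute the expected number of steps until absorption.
E[τ | X_0 = 3] = 570

Let v_k = E[τ | X_0 = k]. Boundary: v_0 = v_193 = 0. Recurrence: v_k = 1 + (v_{k-1} + v_{k+1})/2 for 1 ≤ k ≤ 192. The particular solution to v_k − (v_{k-1} + v_{k+1})/2 = 1 is v_k = −k^2. Adding homogeneous solution A + B k and matching boundaries gives v_k = k (193 − k). Substituting k = 3: v_3 = 3 · 190 = 570.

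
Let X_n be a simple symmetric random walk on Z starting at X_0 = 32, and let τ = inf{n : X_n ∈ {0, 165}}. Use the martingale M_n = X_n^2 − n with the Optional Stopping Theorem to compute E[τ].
E[τ] = 4256

M_n = X_n^2 − n is a martingale (since E[X_{n+1}^2 | F_n] = X_n^2 + 1). By OST (τ has finite mean in a bounded region), E[M_τ] = E[M_0] = X_0^2 − 0 = 32^2 = 1024. Also E[M_τ] = E[X_τ^2] − E[τ]. The walk exits at 0 or 165, with P(hit 165 first) = 32/165, so E[X_τ^2] = 165^2 · 32/165 + 0 = 5280. Thus E[τ] = E[X_τ^2] − E[M_τ] = 5280 − 1024 = 4256 = 32(165 − 32) = 4256.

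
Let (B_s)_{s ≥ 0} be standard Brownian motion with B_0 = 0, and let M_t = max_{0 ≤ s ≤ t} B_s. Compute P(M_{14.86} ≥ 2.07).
P(M_{14.86} ≥ 2.07) = 2·P(B_{14.86} ≥ 2.07) = 2(1 − Φ(2.07/√14.86)) ≈ 0.5913

By the reflection principle for Brownian motion, P(M_t ≥ a) = 2 · P(B_t ≥ a) for a ≥ 0. Since B_t ~ N(0, t), P(B_t ≥ 2.07) = 1 − Φ(2.07/√t) = 1 − Φ(2.07/√14.86) = 1 − Φ(0.5370). So
  P(M_{14.86} ≥ 2.07) = 2(1 − Φ(0.5370)) ≈ 0.5913.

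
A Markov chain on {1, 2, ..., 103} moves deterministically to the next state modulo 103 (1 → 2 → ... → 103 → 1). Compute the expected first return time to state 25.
E[T_25 | X_0 = 25] = 103

The chain cycles deterministically, so starting at state 25 it returns in exactly 103 steps. Equivalently, the stationary distribution is uniform π_j = 1/103 for every state j, so by Kac's formula E[T_25] = 1/π_25 = 103.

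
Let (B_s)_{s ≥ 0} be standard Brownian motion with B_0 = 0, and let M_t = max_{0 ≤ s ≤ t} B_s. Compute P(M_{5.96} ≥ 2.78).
P(M_{5.96} ≥ 2.78) = 2·P(B_{5.96} ≥ 2.78) = 2(1 − Φ(2.78/√5.96)) ≈ 0.2548

By the reflection principle for Brownian motion, P(M_t ≥ a) = 2 · P(B_t ≥ a) for a ≥ 0. Since B_t ~ N(0, t), P(B_t ≥ 2.78) = 1 − Φ(2.78/√t) = 1 − Φ(2.78/√5.96) = 1 − Φ(1.1387). So
  P(M_{5.96} ≥ 2.78) = 2(1 − Φ(1.1387)) ≈ 0.2548.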